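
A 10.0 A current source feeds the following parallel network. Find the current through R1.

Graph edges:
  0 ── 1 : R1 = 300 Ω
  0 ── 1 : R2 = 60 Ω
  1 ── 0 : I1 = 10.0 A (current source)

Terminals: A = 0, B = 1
All resistors sit directly between nodes 0 and 1, so they are in parallel and share one voltage V; the full source current 10 A splits among them.
1/R_par = 1/300 + 1/60 = 0.02 S  =>  R_par = 50 Ω
V = I × R_par = 10 × 50 = 500 V
I_R1 = V/R1 = 500/300 = 1.667 A

Final answer: 1.667 A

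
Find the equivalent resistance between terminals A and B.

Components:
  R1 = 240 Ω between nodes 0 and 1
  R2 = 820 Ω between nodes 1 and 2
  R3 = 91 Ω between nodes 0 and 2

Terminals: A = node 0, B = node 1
Reduce the network between node 0 (A) and node 1 (B) by series/parallel combination:
  Rs1 = R3 + R2 (series, joined only at node 2) = 91 + 820 = 911 Ω
  Rp1 = R1 ‖ Rs1 (parallel, both between nodes 0 and 1) = 1/(1/240 + 1/911) = 190 Ω
R_eq = 190 Ω

Final answer: 190 Ω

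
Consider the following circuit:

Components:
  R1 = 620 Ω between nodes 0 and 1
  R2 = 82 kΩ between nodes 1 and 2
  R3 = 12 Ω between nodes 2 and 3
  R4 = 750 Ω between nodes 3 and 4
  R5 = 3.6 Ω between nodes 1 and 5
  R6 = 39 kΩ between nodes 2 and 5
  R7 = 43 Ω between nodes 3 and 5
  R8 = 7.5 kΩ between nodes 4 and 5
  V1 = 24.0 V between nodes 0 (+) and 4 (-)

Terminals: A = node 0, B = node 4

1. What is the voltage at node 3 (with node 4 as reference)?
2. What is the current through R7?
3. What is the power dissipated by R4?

Nodal analysis, taking node 4 as the 0 V reference.
Source V1 fixes V_0 = 24 V.
KCL at each unknown node (sum of currents leaving = 0; resistances in Ω):
  Node 1: (V_1 - 24)/620 + (V_1 - V_2)/82000 + (V_1 - V_5)/3.6 = 0
  Node 2: (V_2 - V_1)/82000 + (V_2 - V_3)/12 + (V_2 - V_5)/39000 = 0
  Node 3: (V_3 - V_2)/12 + (V_3 - 0)/750 + (V_3 - V_5)/43 = 0
  Node 5: (V_5 - V_1)/3.6 + (V_5 - V_2)/39000 + (V_5 - V_3)/43 + (V_5 - 0)/7500 = 0
Collecting terms (coefficients in siemens):
  0.2794·V_1 - 0.0000122·V_2 - 0.2778·V_5 = 0.03871
  0.08337·V_2 - 0.0000122·V_1 - 0.08333·V_3 - 0.00002564·V_5 = 0
  0.1079·V_3 - 0.08333·V_2 - 0.02326·V_5 = 0
  0.3012·V_5 - 0.2778·V_1 - 0.00002564·V_2 - 0.02326·V_3 = 0
Solving these 4 simultaneous equations (Gaussian elimination) gives:
  V_1 = 12.9 V, V_2 = 12.14 V, V_3 = 12.14 V, V_5 = 12.84 V
Part 1:
  Read off the nodal solution: V_3 = 12.14 V
Part 2:
  I_R7 = (V_3 - V_5)/R7 = (12.14 - 12.84)/43 = -0.01616 A
  Magnitude: I_R7 = 0.01616 A
Part 3:
  I_R4 = (V_3 - V_4)/R4 = (12.14 - 0)/750 = 0.01619 A
  P_R4 = I_R4² × R4 = (0.01619)² × 750 = 0.1966 W

Final answers:
1. V_3 = 12.14 V
2. I_R7 = 0.01616 A
3. P_R4 = 0.1966 W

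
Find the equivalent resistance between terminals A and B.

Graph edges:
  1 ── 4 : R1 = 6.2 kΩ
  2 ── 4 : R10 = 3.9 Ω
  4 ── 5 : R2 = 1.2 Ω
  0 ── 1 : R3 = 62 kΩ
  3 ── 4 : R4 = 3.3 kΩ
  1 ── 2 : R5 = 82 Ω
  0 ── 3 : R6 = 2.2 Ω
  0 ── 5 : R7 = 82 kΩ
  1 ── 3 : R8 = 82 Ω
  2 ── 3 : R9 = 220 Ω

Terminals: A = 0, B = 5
The network is not a plain series/parallel combination. Inject a 1 A test current into terminal A (node 0) and return it from terminal B (node 5); then R_eq = V_A / (1 A).
Nodal analysis, taking node 5 as the 0 V reference.
Current source I_test pushes 1 A into node 0 and draws it out of node 5.
KCL at each unknown node (sum of currents leaving = 0; resistances in Ω):
  Node 0: (V_0 - V_1)/62000 + (V_0 - V_3)/2.2 + (V_0 - 0)/82000 - 1 = 0
  Node 1: (V_1 - V_0)/62000 + (V_1 - V_4)/6200 + (V_1 - V_2)/82 + (V_1 - V_3)/82 = 0
  Node 2: (V_2 - V_1)/82 + (V_2 - V_3)/220 + (V_2 - V_4)/3.9 = 0
  Node 3: (V_3 - V_0)/2.2 + (V_3 - V_1)/82 + (V_3 - V_2)/220 + (V_3 - V_4)/3300 = 0
  Node 4: (V_4 - V_1)/6200 + (V_4 - V_2)/3.9 + (V_4 - V_3)/3300 + (V_4 - 0)/1.2 = 0
Collecting terms (coefficients in siemens):
  0.4546·V_0 - 0.00001613·V_1 - 0.4545·V_3 = 1
  0.02457·V_1 - 0.00001613·V_0 - 0.0122·V_2 - 0.0122·V_3 - 0.0001613·V_4 = 0
  0.2732·V_2 - 0.0122·V_1 - 0.004545·V_3 - 0.2564·V_4 = 0
  0.4716·V_3 - 0.4545·V_0 - 0.0122·V_1 - 0.004545·V_2 - 0.000303·V_4 = 0
  1.09·V_4 - 0.0001613·V_1 - 0.2564·V_2 - 0.000303·V_3 = 0
Solving these 5 simultaneous equations (Gaussian elimination) gives:
  V_0 = 97.9 V, V_1 = 50.03 V, V_2 = 4.952 V, V_3 = 95.7 V
  V_4 = 1.199 V
R_eq = V_0 / 1 A = 97.9 Ω

Final answer: 97.9 Ω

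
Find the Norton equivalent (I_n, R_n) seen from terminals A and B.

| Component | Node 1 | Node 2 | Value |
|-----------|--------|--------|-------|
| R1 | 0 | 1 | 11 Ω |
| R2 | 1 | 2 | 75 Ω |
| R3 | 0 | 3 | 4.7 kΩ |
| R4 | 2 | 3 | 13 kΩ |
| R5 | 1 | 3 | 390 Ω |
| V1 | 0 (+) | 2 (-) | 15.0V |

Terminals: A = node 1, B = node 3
Find the Thévenin equivalent first; then I_n = V_th/R_th and R_n = R_th.
Step 1 — V_th is the open-circuit voltage V_A - V_B (nothing connected across the terminals).
Nodal analysis, taking node 2 as the 0 V reference.
Source V1 fixes V_0 = 15 V.
KCL at each unknown node (sum of currents leaving = 0; resistances in Ω):
  Node 1: (V_1 - 15)/11 + (V_1 - 0)/75 + (V_1 - V_3)/390 = 0
  Node 3: (V_3 - 15)/4700 + (V_3 - 0)/13000 + (V_3 - V_1)/390 = 0
Collecting terms (coefficients in siemens):
  0.1068·V_1 - 0.002564·V_3 = 1.364
  0.002854·V_3 - 0.002564·V_1 = 0.003191
Determinant D = (0.1068)(0.002854) - (-0.002564)(-0.002564) = 0.0002982
V_1 = [(1.364)(0.002854) - (-0.002564)(0.003191)]/D = 13.08 V
V_3 = [(0.1068)(0.003191) - (1.364)(-0.002564)]/D = 12.87 V
V_th = V_1 - V_3 = 13.08 - 12.87 = 0.209 V
Step 2 — R_th: zero the source — replace V1 by a short circuit (node 2 merges into node 0) — and find the resistance seen between A (node 1) and B (node 3).
Reduce the network between node 1 (A) and node 3 (B) by series/parallel combination:
  Rp1 = R1 ‖ R2 (parallel, both between nodes 0 and 1) = 1/(1/11 + 1/75) = 9.593 Ω
  Rp2 = R3 ‖ R4 (parallel, both between nodes 0 and 3) = 1/(1/4700 + 1/13000) = 3452 Ω
  Rs1 = Rp1 + Rp2 (series, joined only at node 0) = 9.593 + 3452 = 3462 Ω
  Rp3 = R5 ‖ Rs1 (parallel, both between nodes 1 and 3) = 1/(1/390 + 1/3462) = 350.5 Ω
R_th = 350.5 Ω
I_n = V_th/R_th = 0.209/350.5 = 0.0005964 A, and R_n = R_th = 350.5 Ω

Final answer: I_n = 0.0005964 A, R_n = 350.5 Ω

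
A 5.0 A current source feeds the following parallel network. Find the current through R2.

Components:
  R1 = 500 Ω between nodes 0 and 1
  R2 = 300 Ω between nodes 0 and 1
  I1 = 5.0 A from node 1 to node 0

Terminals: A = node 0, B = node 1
All resistors sit directly between nodes 0 and 1, so they are in parallel and share one voltage V; the full source current 5 A splits among them.
1/R_par = 1/500 + 1/300 = 0.005333 S  =>  R_par = 187.5 Ω
V = I × R_par = 5 × 187.5 = 937.5 V
I_R2 = V/R2 = 937.5/300 = 3.125 A

Final answer: 3.125 A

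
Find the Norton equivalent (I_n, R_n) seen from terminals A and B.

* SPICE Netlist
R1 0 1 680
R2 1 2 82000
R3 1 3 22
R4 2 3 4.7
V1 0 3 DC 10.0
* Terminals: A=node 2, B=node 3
Find the Thévenin equivalent first; then I_n = V_th/R_th and R_n = R_th.
Step 1 — V_th is the open-circuit voltage V_A - V_B (nothing connected across the terminals).
Nodal analysis, taking node 3 as the 0 V reference.
Source V1 fixes V_0 = 10 V.
KCL at each unknown node (sum of currents leaving = 0; resistances in Ω):
  Node 1: (V_1 - 10)/680 + (V_1 - V_2)/82000 + (V_1 - 0)/22 = 0
  Node 2: (V_2 - V_1)/82000 + (V_2 - 0)/4.7 = 0
Collecting terms (coefficients in siemens):
  0.04694·V_1 - 0.0000122·V_2 = 0.01471
  0.2128·V_2 - 0.0000122·V_1 = 0
Determinant D = (0.04694)(0.2128) - (-0.0000122)(-0.0000122) = 0.009987
V_1 = [(0.01471)(0.2128) - (-0.0000122)(0)]/D = 0.3133 V
V_2 = [(0.04694)(0) - (0.01471)(-0.0000122)]/D = 0.00001796 V
V_th = V_2 - V_3 = 0.00001796 - 0 = 0.00001796 V
Step 2 — R_th: zero the source — replace V1 by a short circuit (node 3 merges into node 0) — and find the resistance seen between A (node 2) and B (node 0).
Reduce the network between node 2 (A) and node 0 (B) by series/parallel combination:
  Rp1 = R1 ‖ R3 (parallel, both between nodes 0 and 1) = 1/(1/680 + 1/22) = 21.31 Ω
  Rs1 = R2 + Rp1 (series, joined only at node 1) = 82000 + 21.31 = 82020 Ω
  Rp2 = R4 ‖ Rs1 (parallel, both between nodes 0 and 2) = 1/(1/4.7 + 1/82020) = 4.7 Ω
R_th = 4.7 Ω
I_n = V_th/R_th = 0.00001796/4.7 = 0.000003821 A, and R_n = R_th = 4.7 Ω

Final answer: I_n = 3.821e-06 A, R_n = 4.7 Ω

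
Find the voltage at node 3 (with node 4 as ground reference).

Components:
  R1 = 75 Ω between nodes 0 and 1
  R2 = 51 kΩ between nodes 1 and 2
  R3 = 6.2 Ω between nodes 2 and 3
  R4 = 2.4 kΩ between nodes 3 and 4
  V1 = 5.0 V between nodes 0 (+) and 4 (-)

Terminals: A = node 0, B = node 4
Nodal analysis, taking node 4 as the 0 V reference.
Source V1 fixes V_0 = 5 V.
KCL at each unknown node (sum of currents leaving = 0; resistances in Ω):
  Node 1: (V_1 - 5)/75 + (V_1 - V_2)/51000 = 0
  Node 2: (V_2 - V_1)/51000 + (V_2 - V_3)/6.2 = 0
  Node 3: (V_3 - V_2)/6.2 + (V_3 - 0)/2400 = 0
Collecting terms (coefficients in siemens):
  0.01335·V_1 - 0.00001961·V_2 = 0.06667
  0.1613·V_2 - 0.00001961·V_1 - 0.1613·V_3 = 0
  0.1617·V_3 - 0.1613·V_2 = 0
Solving these 3 simultaneous equations (Gaussian elimination) gives:
  V_1 = 4.993 V, V_2 = 0.225 V, V_3 = 0.2244 V
The requested potential is V_3 = 0.2244 V.

Final answer: V_3 = 0.2244 V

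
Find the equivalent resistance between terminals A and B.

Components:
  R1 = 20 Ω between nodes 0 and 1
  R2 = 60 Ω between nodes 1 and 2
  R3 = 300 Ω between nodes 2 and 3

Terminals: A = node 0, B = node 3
Reduce the network between node 0 (A) and node 3 (B) by series/parallel combination:
  Rs1 = R1 + R2 (series, joined only at node 1) = 20 + 60 = 80 Ω
  Rs2 = R3 + Rs1 (series, joined only at node 2) = 300 + 80 = 380 Ω
R_eq = 380 Ω

Final answer: 380 Ω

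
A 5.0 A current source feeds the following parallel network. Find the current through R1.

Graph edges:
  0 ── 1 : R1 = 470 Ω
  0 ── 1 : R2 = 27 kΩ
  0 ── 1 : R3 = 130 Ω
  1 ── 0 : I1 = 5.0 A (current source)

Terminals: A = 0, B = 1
All resistors sit directly between nodes 0 and 1, so they are in parallel and share one voltage V; the full source current 5 A splits among them.
1/R_par = 1/470 + 1/27000 + 1/130 = 0.009857 S  =>  R_par = 101.5 Ω
V = I × R_par = 5 × 101.5 = 507.3 V
I_R1 = V/R1 = 507.3/470 = 1.079 A

Final answer: 1.079 A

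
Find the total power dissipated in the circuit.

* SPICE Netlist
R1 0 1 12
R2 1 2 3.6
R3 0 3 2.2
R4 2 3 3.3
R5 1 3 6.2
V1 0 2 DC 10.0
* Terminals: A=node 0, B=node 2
Nodal analysis, taking node 2 as the 0 V reference.
Source V1 fixes V_0 = 10 V.
KCL at each unknown node (sum of currents leaving = 0; resistances in Ω):
  Node 1: (V_1 - 10)/12 + (V_1 - 0)/3.6 + (V_1 - V_3)/6.2 = 0
  Node 3: (V_3 - 10)/2.2 + (V_3 - 0)/3.3 + (V_3 - V_1)/6.2 = 0
Collecting terms (coefficients in siemens):
  0.5224·V_1 - 0.1613·V_3 = 0.8333
  0.9189·V_3 - 0.1613·V_1 = 4.545
Determinant D = (0.5224)(0.9189) - (-0.1613)(-0.1613) = 0.454
V_1 = [(0.8333)(0.9189) - (-0.1613)(4.545)]/D = 3.301 V
V_3 = [(0.5224)(4.545) - (0.8333)(-0.1613)]/D = 5.526 V
Power in each resistor, P = (ΔV)²/R:
  P_R1 = (10 - 3.301)²/12 = 3.739 W
  P_R2 = (3.301 - 0)²/3.6 = 3.028 W
  P_R3 = (10 - 5.526)²/2.2 = 9.097 W
  P_R4 = (0 - 5.526)²/3.3 = 9.255 W
  P_R5 = (3.301 - 5.526)²/6.2 = 0.7984 W
P_total = P_R1 + P_R2 + P_R3 + P_R4 + P_R5 = 25.92 W

Final answer: 25.92 W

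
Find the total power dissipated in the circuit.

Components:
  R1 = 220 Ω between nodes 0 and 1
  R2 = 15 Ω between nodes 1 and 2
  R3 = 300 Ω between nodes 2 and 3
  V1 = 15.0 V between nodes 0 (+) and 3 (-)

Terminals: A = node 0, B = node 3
Nodal analysis, taking node 3 as the 0 V reference.
Source V1 fixes V_0 = 15 V.
KCL at each unknown node (sum of currents leaving = 0; resistances in Ω):
  Node 1: (V_1 - 15)/220 + (V_1 - V_2)/15 = 0
  Node 2: (V_2 - V_1)/15 + (V_2 - 0)/300 = 0
Collecting terms (coefficients in siemens):
  0.07121·V_1 - 0.06667·V_2 = 0.06818
  0.07·V_2 - 0.06667·V_1 = 0
Determinant D = (0.07121)(0.07) - (-0.06667)(-0.06667) = 0.0005404
V_1 = [(0.06818)(0.07) - (-0.06667)(0)]/D = 8.832 V
V_2 = [(0.07121)(0) - (0.06818)(-0.06667)]/D = 8.411 V
Power in each resistor, P = (ΔV)²/R:
  P_R1 = (15 - 8.832)²/220 = 0.1729 W
  P_R2 = (8.832 - 8.411)²/15 = 0.01179 W
  P_R3 = (8.411 - 0)²/300 = 0.2358 W
P_total = P_R1 + P_R2 + P_R3 = 0.4206 W

Final answer: 0.4206 W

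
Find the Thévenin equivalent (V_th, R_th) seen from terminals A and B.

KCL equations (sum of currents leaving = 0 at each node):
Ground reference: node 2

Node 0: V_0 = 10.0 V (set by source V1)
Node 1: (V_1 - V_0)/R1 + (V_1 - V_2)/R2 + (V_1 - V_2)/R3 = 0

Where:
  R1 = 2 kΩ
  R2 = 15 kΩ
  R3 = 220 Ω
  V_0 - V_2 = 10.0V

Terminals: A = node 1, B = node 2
Step 1 — V_th is the open-circuit voltage V_A - V_B (nothing connected across the terminals).
Nodal analysis, taking node 2 as the 0 V reference.
Source V1 fixes V_0 = 10 V.
KCL at each unknown node (sum of currents leaving = 0; resistances in Ω):
  Node 1: (V_1 - 10)/2000 + (V_1 - 0)/15000 + (V_1 - 0)/220 = 0
Collecting terms: 0.005112 × V_1 = 0.005  =>  V_1 = 0.9781 V
V_th = V_1 - V_2 = 0.9781 - 0 = 0.9781 V
Step 2 — R_th: zero the source — replace V1 by a short circuit (node 2 merges into node 0) — and find the resistance seen between A (node 1) and B (node 0).
Reduce the network between node 1 (A) and node 0 (B) by series/parallel combination:
  Rp1 = R1 ‖ R2 ‖ R3 (parallel, all between nodes 0 and 1) = 1/(1/2000 + 1/15000 + 1/220) = 195.6 Ω
R_th = 195.6 Ω

Final answer: V_th = 0.9781 V, R_th = 195.6 Ω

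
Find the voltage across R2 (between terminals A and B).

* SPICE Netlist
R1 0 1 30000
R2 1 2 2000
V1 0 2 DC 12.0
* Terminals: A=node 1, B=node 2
R1 and R2 are in series across V1 (node 0 → node 1 → node 2), and the output A–B is taken across R2, so this is a voltage divider.
Series current: I = V1/(R1 + R2) = 12/(30000 + 2000) = 12/32000 = 0.000375 A
V_R2 = I × R2 = V1 × R2/(R1 + R2) = 12 × 2000/32000 = 0.75 V

Final answer: 0.75 V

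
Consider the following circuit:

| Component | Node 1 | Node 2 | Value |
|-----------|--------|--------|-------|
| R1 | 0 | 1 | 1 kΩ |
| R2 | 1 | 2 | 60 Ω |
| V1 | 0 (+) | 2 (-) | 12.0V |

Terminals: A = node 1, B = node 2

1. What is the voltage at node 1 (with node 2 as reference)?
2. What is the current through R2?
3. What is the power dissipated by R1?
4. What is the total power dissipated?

Nodal analysis, taking node 2 as the 0 V reference.
Source V1 fixes V_0 = 12 V.
KCL at each unknown node (sum of currents leaving = 0; resistances in Ω):
  Node 1: (V_1 - 12)/1000 + (V_1 - 0)/60 = 0
Collecting terms: 0.01767 × V_1 = 0.012  =>  V_1 = 0.6792 V
Part 1:
  Read off the nodal solution: V_1 = 0.6792 V
Part 2:
  I_R2 = (V_1 - V_2)/R2 = (0.6792 - 0)/60 = 0.01132 A
  Magnitude: I_R2 = 0.01132 A
Part 3:
  I_R1 = (V_0 - V_1)/R1 = (12 - 0.6792)/1000 = 0.01132 A
  P_R1 = I_R1² × R1 = (0.01132)² × 1000 = 0.1282 W
Part 4:
  Power in each resistor, P = (ΔV)²/R:
    P_R1 = (12 - 0.6792)²/1000 = 0.1282 W
    P_R2 = (0.6792 - 0)²/60 = 0.00769 W
  P_total = P_R1 + P_R2 = 0.1358 W

Final answers:
1. V_1 = 0.6792 V
2. I_R2 = 0.01132 A
3. P_R1 = 0.1282 W
4. P_total = 0.1358 W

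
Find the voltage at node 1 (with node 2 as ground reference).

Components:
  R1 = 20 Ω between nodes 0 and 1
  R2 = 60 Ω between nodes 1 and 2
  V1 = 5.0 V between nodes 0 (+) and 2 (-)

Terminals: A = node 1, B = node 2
Nodal analysis, taking node 2 as the 0 V reference.
Source V1 fixes V_0 = 5 V.
KCL at each unknown node (sum of currents leaving = 0; resistances in Ω):
  Node 1: (V_1 - 5)/20 + (V_1 - 0)/60 = 0
Collecting terms: 0.06667 × V_1 = 0.25  =>  V_1 = 3.75 V
The requested potential is V_1 = 3.75 V.

Final answer: V_1 = 3.75 V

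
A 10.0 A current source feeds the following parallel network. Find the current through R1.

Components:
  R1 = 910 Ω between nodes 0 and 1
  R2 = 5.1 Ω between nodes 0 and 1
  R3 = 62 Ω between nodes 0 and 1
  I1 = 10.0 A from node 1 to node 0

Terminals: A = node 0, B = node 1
All resistors sit directly between nodes 0 and 1, so they are in parallel and share one voltage V; the full source current 10 A splits among them.
1/R_par = 1/910 + 1/5.1 + 1/62 = 0.2133 S  =>  R_par = 4.688 Ω
V = I × R_par = 10 × 4.688 = 46.88 V
I_R1 = V/R1 = 46.88/910 = 0.05152 A

Final answer: 0.05152 A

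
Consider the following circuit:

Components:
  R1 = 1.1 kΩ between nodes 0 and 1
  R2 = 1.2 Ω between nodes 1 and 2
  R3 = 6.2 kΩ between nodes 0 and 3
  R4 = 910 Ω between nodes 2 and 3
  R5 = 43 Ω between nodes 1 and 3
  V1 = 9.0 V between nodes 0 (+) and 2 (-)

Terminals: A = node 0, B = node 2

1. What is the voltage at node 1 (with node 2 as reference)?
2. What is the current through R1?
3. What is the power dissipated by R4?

Nodal analysis, taking node 2 as the 0 V reference.
Source V1 fixes V_0 = 9 V.
KCL at each unknown node (sum of currents leaving = 0; resistances in Ω):
  Node 1: (V_1 - 9)/1100 + (V_1 - 0)/1.2 + (V_1 - V_3)/43 = 0
  Node 3: (V_3 - 9)/6200 + (V_3 - 0)/910 + (V_3 - V_1)/43 = 0
Collecting terms (coefficients in siemens):
  0.8575·V_1 - 0.02326·V_3 = 0.008182
  0.02452·V_3 - 0.02326·V_1 = 0.001452
Determinant D = (0.8575)(0.02452) - (-0.02326)(-0.02326) = 0.02048
V_1 = [(0.008182)(0.02452) - (-0.02326)(0.001452)]/D = 0.01144 V
V_3 = [(0.8575)(0.001452) - (0.008182)(-0.02326)]/D = 0.07006 V
Part 1:
  Read off the nodal solution: V_1 = 0.01144 V
Part 2:
  I_R1 = (V_0 - V_1)/R1 = (9 - 0.01144)/1100 = 0.008171 A
  Magnitude: I_R1 = 0.008171 A
Part 3:
  I_R4 = (V_2 - V_3)/R4 = (0 - 0.07006)/910 = -0.00007699 A
  P_R4 = I_R4² × R4 = (-0.00007699)² × 910 = 0.000005395 W

Final answers:
1. V_1 = 0.01144 V
2. I_R1 = 0.008171 A
3. P_R4 = 5.395e-06 W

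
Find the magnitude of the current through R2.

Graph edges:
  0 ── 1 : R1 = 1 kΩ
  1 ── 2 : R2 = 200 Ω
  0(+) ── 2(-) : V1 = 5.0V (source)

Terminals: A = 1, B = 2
Nodal analysis, taking node 2 as the 0 V reference.
Source V1 fixes V_0 = 5 V.
KCL at each unknown node (sum of currents leaving = 0; resistances in Ω):
  Node 1: (V_1 - 5)/1000 + (V_1 - 0)/200 = 0
Collecting terms: 0.006 × V_1 = 0.005  =>  V_1 = 0.8333 V
I_R2 = (V_1 - V_2)/R2 = (0.8333 - 0)/200 = 0.004167 A
|I_R2| = 0.004167 A

Final answer: |I_R2| = 0.004167 A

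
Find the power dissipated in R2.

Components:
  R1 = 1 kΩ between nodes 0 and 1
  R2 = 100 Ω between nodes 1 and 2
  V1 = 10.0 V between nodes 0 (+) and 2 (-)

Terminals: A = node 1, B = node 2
Nodal analysis, taking node 2 as the 0 V reference.
Source V1 fixes V_0 = 10 V.
KCL at each unknown node (sum of currents leaving = 0; resistances in Ω):
  Node 1: (V_1 - 10)/1000 + (V_1 - 0)/100 = 0
Collecting terms: 0.011 × V_1 = 0.01  =>  V_1 = 0.9091 V
I_R2 = (V_1 - V_2)/R2 = (0.9091 - 0)/100 = 0.009091 A
P_R2 = I_R2² × R2 = (0.009091)² × 100 = 0.008264 W

Final answer: 0.008264 W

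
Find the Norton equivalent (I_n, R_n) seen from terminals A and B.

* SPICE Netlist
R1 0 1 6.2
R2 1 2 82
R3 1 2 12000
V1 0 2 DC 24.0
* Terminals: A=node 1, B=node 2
Find the Thévenin equivalent first; then I_n = V_th/R_th and R_n = R_th.
Step 1 — V_th is the open-circuit voltage V_A - V_B (nothing connected across the terminals).
Nodal analysis, taking node 2 as the 0 V reference.
Source V1 fixes V_0 = 24 V.
KCL at each unknown node (sum of currents leaving = 0; resistances in Ω):
  Node 1: (V_1 - 24)/6.2 + (V_1 - 0)/82 + (V_1 - 0)/12000 = 0
Collecting terms: 0.1736 × V_1 = 3.871  =>  V_1 = 22.3 V
V_th = V_1 - V_2 = 22.3 - 0 = 22.3 V
Step 2 — R_th: zero the source — replace V1 by a short circuit (node 2 merges into node 0) — and find the resistance seen between A (node 1) and B (node 0).
Reduce the network between node 1 (A) and node 0 (B) by series/parallel combination:
  Rp1 = R1 ‖ R2 ‖ R3 (parallel, all between nodes 0 and 1) = 1/(1/6.2 + 1/82 + 1/12000) = 5.761 Ω
R_th = 5.761 Ω
I_n = V_th/R_th = 22.3/5.761 = 3.871 A, and R_n = R_th = 5.761 Ω

Final answer: I_n = 3.871 A, R_n = 5.761 Ω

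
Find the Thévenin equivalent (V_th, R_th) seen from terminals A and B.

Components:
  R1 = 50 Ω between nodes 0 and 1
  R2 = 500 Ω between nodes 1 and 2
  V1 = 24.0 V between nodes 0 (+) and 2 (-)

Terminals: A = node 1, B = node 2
Step 1 — V_th is the open-circuit voltage V_A - V_B (nothing connected across the terminals).
Nodal analysis, taking node 2 as the 0 V reference.
Source V1 fixes V_0 = 24 V.
KCL at each unknown node (sum of currents leaving = 0; resistances in Ω):
  Node 1: (V_1 - 24)/50 + (V_1 - 0)/500 = 0
Collecting terms: 0.022 × V_1 = 0.48  =>  V_1 = 21.82 V
V_th = V_1 - V_2 = 21.82 - 0 = 21.82 V
Step 2 — R_th: zero the source — replace V1 by a short circuit (node 2 merges into node 0) — and find the resistance seen between A (node 1) and B (node 0).
Reduce the network between node 1 (A) and node 0 (B) by series/parallel combination:
  Rp1 = R1 ‖ R2 (parallel, both between nodes 0 and 1) = 1/(1/50 + 1/500) = 45.45 Ω
R_th = 45.45 Ω

Final answer: V_th = 21.82 V, R_th = 45.45 Ω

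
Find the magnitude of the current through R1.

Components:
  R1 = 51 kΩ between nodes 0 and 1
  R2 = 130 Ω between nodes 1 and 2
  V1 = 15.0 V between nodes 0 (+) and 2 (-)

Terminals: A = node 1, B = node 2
Nodal analysis, taking node 2 as the 0 V reference.
Source V1 fixes V_0 = 15 V.
KCL at each unknown node (sum of currents leaving = 0; resistances in Ω):
  Node 1: (V_1 - 15)/51000 + (V_1 - 0)/130 = 0
Collecting terms: 0.007712 × V_1 = 0.0002941  =>  V_1 = 0.03814 V
I_R1 = (V_0 - V_1)/R1 = (15 - 0.03814)/51000 = 0.0002934 A
|I_R1| = 0.0002934 A

Final answer: |I_R1| = 0.0002934 A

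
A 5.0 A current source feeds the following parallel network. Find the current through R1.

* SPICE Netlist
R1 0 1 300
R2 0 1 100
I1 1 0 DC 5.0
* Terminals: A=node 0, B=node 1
All resistors sit directly between nodes 0 and 1, so they are in parallel and share one voltage V; the full source current 5 A splits among them.
1/R_par = 1/300 + 1/100 = 0.01333 S  =>  R_par = 75 Ω
V = I × R_par = 5 × 75 = 375 V
I_R1 = V/R1 = 375/300 = 1.25 A

Final answer: 1.25 A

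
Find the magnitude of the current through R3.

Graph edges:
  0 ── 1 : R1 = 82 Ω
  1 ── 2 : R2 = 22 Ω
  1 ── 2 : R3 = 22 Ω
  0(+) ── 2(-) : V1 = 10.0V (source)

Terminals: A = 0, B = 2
Nodal analysis, taking node 2 as the 0 V reference.
Source V1 fixes V_0 = 10 V.
KCL at each unknown node (sum of currents leaving = 0; resistances in Ω):
  Node 1: (V_1 - 10)/82 + (V_1 - 0)/22 + (V_1 - 0)/22 = 0
Collecting terms: 0.1031 × V_1 = 0.122  =>  V_1 = 1.183 V
I_R3 = (V_1 - V_2)/R3 = (1.183 - 0)/22 = 0.05376 A
|I_R3| = 0.05376 A

Final answer: |I_R3| = 0.05376 A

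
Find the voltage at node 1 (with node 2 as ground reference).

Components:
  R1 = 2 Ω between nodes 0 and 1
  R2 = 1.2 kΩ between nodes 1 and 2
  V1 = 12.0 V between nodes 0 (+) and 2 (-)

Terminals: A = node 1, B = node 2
Nodal analysis, taking node 2 as the 0 V reference.
Source V1 fixes V_0 = 12 V.
KCL at each unknown node (sum of currents leaving = 0; resistances in Ω):
  Node 1: (V_1 - 12)/2 + (V_1 - 0)/1200 = 0
Collecting terms: 0.5008 × V_1 = 6  =>  V_1 = 11.98 V
The requested potential is V_1 = 11.98 V.

Final answer: V_1 = 11.98 V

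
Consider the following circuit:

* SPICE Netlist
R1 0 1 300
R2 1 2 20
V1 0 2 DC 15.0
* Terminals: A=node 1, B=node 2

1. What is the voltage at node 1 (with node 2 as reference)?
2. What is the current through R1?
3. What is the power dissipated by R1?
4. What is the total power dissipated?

Nodal analysis, taking node 2 as the 0 V reference.
Source V1 fixes V_0 = 15 V.
KCL at each unknown node (sum of currents leaving = 0; resistances in Ω):
  Node 1: (V_1 - 15)/300 + (V_1 - 0)/20 = 0
Collecting terms: 0.05333 × V_1 = 0.05  =>  V_1 = 0.9375 V
Part 1:
  Read off the nodal solution: V_1 = 0.9375 V
Part 2:
  I_R1 = (V_0 - V_1)/R1 = (15 - 0.9375)/300 = 0.04688 A
  Magnitude: I_R1 = 0.04688 A
Part 3:
  I_R1 = (V_0 - V_1)/R1 = (15 - 0.9375)/300 = 0.04688 A
  P_R1 = I_R1² × R1 = (0.04688)² × 300 = 0.6592 W
Part 4:
  Power in each resistor, P = (ΔV)²/R:
    P_R1 = (15 - 0.9375)²/300 = 0.6592 W
    P_R2 = (0.9375 - 0)²/20 = 0.04395 W
  P_total = P_R1 + P_R2 = 0.7031 W

Final answers:
1. V_1 = 0.9375 V
2. I_R1 = 0.04688 A
3. P_R1 = 0.6592 W
4. P_total = 0.7031 W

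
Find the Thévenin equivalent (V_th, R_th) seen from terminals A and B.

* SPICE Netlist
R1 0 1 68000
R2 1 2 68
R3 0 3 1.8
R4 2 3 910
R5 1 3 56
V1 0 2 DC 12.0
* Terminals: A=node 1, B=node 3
Step 1 — V_th is the open-circuit voltage V_A - V_B (nothing connected across the terminals).
Nodal analysis, taking node 2 as the 0 V reference.
Source V1 fixes V_0 = 12 V.
KCL at each unknown node (sum of currents leaving = 0; resistances in Ω):
  Node 1: (V_1 - 12)/68000 + (V_1 - 0)/68 + (V_1 - V_3)/56 = 0
  Node 3: (V_3 - 12)/1.8 + (V_3 - 0)/910 + (V_3 - V_1)/56 = 0
Collecting terms (coefficients in siemens):
  0.03258·V_1 - 0.01786·V_3 = 0.0001765
  0.5745·V_3 - 0.01786·V_1 = 6.667
Determinant D = (0.03258)(0.5745) - (-0.01786)(-0.01786) = 0.0184
V_1 = [(0.0001765)(0.5745) - (-0.01786)(6.667)]/D = 6.476 V
V_3 = [(0.03258)(6.667) - (0.0001765)(-0.01786)]/D = 11.81 V
V_th = V_1 - V_3 = 6.476 - 11.81 = -5.329 V
Step 2 — R_th: zero the source — replace V1 by a short circuit (node 2 merges into node 0) — and find the resistance seen between A (node 1) and B (node 3).
Reduce the network between node 1 (A) and node 3 (B) by series/parallel combination:
  Rp1 = R1 ‖ R2 (parallel, both between nodes 0 and 1) = 1/(1/68000 + 1/68) = 67.93 Ω
  Rp2 = R3 ‖ R4 (parallel, both between nodes 0 and 3) = 1/(1/1.8 + 1/910) = 1.796 Ω
  Rs1 = Rp1 + Rp2 (series, joined only at node 0) = 67.93 + 1.796 = 69.73 Ω
  Rp3 = R5 ‖ Rs1 (parallel, both between nodes 1 and 3) = 1/(1/56 + 1/69.73) = 31.06 Ω
R_th = 31.06 Ω

Final answer: V_th = -5.329 V, R_th = 31.06 Ω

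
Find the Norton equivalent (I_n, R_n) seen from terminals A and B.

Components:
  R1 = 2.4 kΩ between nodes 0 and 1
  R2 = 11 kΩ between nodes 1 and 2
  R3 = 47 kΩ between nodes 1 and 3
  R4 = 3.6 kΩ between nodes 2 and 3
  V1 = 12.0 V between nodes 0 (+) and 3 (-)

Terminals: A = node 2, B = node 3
Find the Thévenin equivalent first; then I_n = V_th/R_th and R_n = R_th.
Step 1 — V_th is the open-circuit voltage V_A - V_B (nothing connected across the terminals).
Nodal analysis, taking node 3 as the 0 V reference.
Source V1 fixes V_0 = 12 V.
KCL at each unknown node (sum of currents leaving = 0; resistances in Ω):
  Node 1: (V_1 - 12)/2400 + (V_1 - V_2)/11000 + (V_1 - 0)/47000 = 0
  Node 2: (V_2 - V_1)/11000 + (V_2 - 0)/3600 = 0
Collecting terms (coefficients in siemens):
  0.0005289·V_1 - 0.00009091·V_2 = 0.005
  0.0003687·V_2 - 0.00009091·V_1 = 0
Determinant D = (0.0005289)(0.0003687) - (-0.00009091)(-0.00009091) = 0.0000001867
V_1 = [(0.005)(0.0003687) - (-0.00009091)(0)]/D = 9.873 V
V_2 = [(0.0005289)(0) - (0.005)(-0.00009091)]/D = 2.434 V
V_th = V_2 - V_3 = 2.434 - 0 = 2.434 V
Step 2 — R_th: zero the source — replace V1 by a short circuit (node 3 merges into node 0) — and find the resistance seen between A (node 2) and B (node 0).
Reduce the network between node 2 (A) and node 0 (B) by series/parallel combination:
  Rp1 = R1 ‖ R3 (parallel, both between nodes 0 and 1) = 1/(1/2400 + 1/47000) = 2283 Ω
  Rs1 = R2 + Rp1 (series, joined only at node 1) = 11000 + 2283 = 13280 Ω
  Rp2 = R4 ‖ Rs1 (parallel, both between nodes 0 and 2) = 1/(1/3600 + 1/13280) = 2832 Ω
R_th = 2.832 kΩ
I_n = V_th/R_th = 2.434/2832 = 0.0008595 A, and R_n = R_th = 2.832 kΩ

Final answer: I_n = 0.0008595 A, R_n = 2.832 kΩ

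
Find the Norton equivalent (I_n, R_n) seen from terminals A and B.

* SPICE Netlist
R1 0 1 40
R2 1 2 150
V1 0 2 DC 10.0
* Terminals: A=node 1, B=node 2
Find the Thévenin equivalent first; then I_n = V_th/R_th and R_n = R_th.
Step 1 — V_th is the open-circuit voltage V_A - V_B (nothing connected across the terminals).
Nodal analysis, taking node 2 as the 0 V reference.
Source V1 fixes V_0 = 10 V.
KCL at each unknown node (sum of currents leaving = 0; resistances in Ω):
  Node 1: (V_1 - 10)/40 + (V_1 - 0)/150 = 0
Collecting terms: 0.03167 × V_1 = 0.25  =>  V_1 = 7.895 V
V_th = V_1 - V_2 = 7.895 - 0 = 7.895 V
Step 2 — R_th: zero the source — replace V1 by a short circuit (node 2 merges into node 0) — and find the resistance seen between A (node 1) and B (node 0).
Reduce the network between node 1 (A) and node 0 (B) by series/parallel combination:
  Rp1 = R1 ‖ R2 (parallel, both between nodes 0 and 1) = 1/(1/40 + 1/150) = 31.58 Ω
R_th = 31.58 Ω
I_n = V_th/R_th = 7.895/31.58 = 0.25 A, and R_n = R_th = 31.58 Ω

Final answer: I_n = 0.25 A, R_n = 31.58 Ω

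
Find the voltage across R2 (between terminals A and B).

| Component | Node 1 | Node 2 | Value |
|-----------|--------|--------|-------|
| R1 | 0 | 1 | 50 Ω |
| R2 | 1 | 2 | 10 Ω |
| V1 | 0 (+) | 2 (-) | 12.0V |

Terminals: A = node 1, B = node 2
R1 and R2 are in series across V1 (node 0 → node 1 → node 2), and the output A–B is taken across R2, so this is a voltage divider.
Series current: I = V1/(R1 + R2) = 12/(50 + 10) = 12/60 = 0.2 A
V_R2 = I × R2 = V1 × R2/(R1 + R2) = 12 × 10/60 = 2 V

Final answer: 2 V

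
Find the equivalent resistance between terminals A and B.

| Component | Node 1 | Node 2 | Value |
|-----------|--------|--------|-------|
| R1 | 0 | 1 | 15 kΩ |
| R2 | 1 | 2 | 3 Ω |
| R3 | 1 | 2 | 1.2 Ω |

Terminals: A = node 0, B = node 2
Reduce the network between node 0 (A) and node 2 (B) by series/parallel combination:
  Rp1 = R2 ‖ R3 (parallel, both between nodes 1 and 2) = 1/(1/3 + 1/1.2) = 0.8571 Ω
  Rs1 = R1 + Rp1 (series, joined only at node 1) = 15000 + 0.8571 = 15000 Ω
R_eq = 15 kΩ

Final answer: 15 kΩ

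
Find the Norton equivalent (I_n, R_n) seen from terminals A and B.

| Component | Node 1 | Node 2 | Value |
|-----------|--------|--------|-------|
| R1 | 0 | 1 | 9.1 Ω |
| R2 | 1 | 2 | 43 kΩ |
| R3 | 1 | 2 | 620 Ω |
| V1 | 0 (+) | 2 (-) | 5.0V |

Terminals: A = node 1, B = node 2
Find the Thévenin equivalent first; then I_n = V_th/R_th and R_n = R_th.
Step 1 — V_th is the open-circuit voltage V_A - V_B (nothing connected across the terminals).
Nodal analysis, taking node 2 as the 0 V reference.
Source V1 fixes V_0 = 5 V.
KCL at each unknown node (sum of currents leaving = 0; resistances in Ω):
  Node 1: (V_1 - 5)/9.1 + (V_1 - 0)/43000 + (V_1 - 0)/620 = 0
Collecting terms: 0.1115 × V_1 = 0.5495  =>  V_1 = 4.927 V
V_th = V_1 - V_2 = 4.927 - 0 = 4.927 V
Step 2 — R_th: zero the source — replace V1 by a short circuit (node 2 merges into node 0) — and find the resistance seen between A (node 1) and B (node 0).
Reduce the network between node 1 (A) and node 0 (B) by series/parallel combination:
  Rp1 = R1 ‖ R2 ‖ R3 (parallel, all between nodes 0 and 1) = 1/(1/9.1 + 1/43000 + 1/620) = 8.966 Ω
R_th = 8.966 Ω
I_n = V_th/R_th = 4.927/8.966 = 0.5495 A, and R_n = R_th = 8.966 Ω

Final answer: I_n = 0.5495 A, R_n = 8.966 Ω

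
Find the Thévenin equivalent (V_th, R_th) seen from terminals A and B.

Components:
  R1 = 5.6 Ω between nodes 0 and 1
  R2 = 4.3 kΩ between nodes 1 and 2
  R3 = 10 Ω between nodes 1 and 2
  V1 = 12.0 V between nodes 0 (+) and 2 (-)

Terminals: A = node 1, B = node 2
Step 1 — V_th is the open-circuit voltage V_A - V_B (nothing connected across the terminals).
Nodal analysis, taking node 2 as the 0 V reference.
Source V1 fixes V_0 = 12 V.
KCL at each unknown node (sum of currents leaving = 0; resistances in Ω):
  Node 1: (V_1 - 12)/5.6 + (V_1 - 0)/4300 + (V_1 - 0)/10 = 0
Collecting terms: 0.2788 × V_1 = 2.143  =>  V_1 = 7.686 V
V_th = V_1 - V_2 = 7.686 - 0 = 7.686 V
Step 2 — R_th: zero the source — replace V1 by a short circuit (node 2 merges into node 0) — and find the resistance seen between A (node 1) and B (node 0).
Reduce the network between node 1 (A) and node 0 (B) by series/parallel combination:
  Rp1 = R1 ‖ R2 ‖ R3 (parallel, all between nodes 0 and 1) = 1/(1/5.6 + 1/4300 + 1/10) = 3.587 Ω
R_th = 3.587 Ω

Final answer: V_th = 7.686 V, R_th = 3.587 Ω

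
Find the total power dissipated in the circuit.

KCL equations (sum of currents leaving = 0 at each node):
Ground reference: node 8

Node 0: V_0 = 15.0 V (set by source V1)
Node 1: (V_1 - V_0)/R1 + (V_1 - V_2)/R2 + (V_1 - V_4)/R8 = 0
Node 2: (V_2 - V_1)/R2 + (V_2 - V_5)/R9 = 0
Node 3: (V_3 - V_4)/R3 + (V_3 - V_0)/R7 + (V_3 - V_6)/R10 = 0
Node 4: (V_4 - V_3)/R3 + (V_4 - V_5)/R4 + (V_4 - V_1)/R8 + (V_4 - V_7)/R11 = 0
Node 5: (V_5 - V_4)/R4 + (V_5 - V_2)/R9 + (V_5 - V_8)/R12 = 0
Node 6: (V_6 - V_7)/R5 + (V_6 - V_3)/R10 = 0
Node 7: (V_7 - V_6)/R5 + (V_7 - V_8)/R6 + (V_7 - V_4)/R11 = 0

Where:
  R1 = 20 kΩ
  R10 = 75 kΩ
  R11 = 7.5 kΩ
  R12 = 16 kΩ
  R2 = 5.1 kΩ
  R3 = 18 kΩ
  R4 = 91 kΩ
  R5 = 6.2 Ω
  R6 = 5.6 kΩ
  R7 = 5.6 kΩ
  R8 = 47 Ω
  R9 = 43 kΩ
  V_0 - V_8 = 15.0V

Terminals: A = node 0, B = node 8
Nodal analysis, taking node 8 as the 0 V reference.
Source V1 fixes V_0 = 15 V.
KCL at each unknown node (sum of currents leaving = 0; resistances in Ω):
  Node 1: (V_1 - 15)/20000 + (V_1 - V_2)/5100 + (V_1 - V_4)/47 = 0
  Node 2: (V_2 - V_1)/5100 + (V_2 - V_5)/43000 = 0
  Node 3: (V_3 - V_4)/18000 + (V_3 - 15)/5600 + (V_3 - V_6)/75000 = 0
  Node 4: (V_4 - V_3)/18000 + (V_4 - V_5)/91000 + (V_4 - V_1)/47 + (V_4 - V_7)/7500 = 0
  Node 5: (V_5 - V_4)/91000 + (V_5 - V_2)/43000 + (V_5 - 0)/16000 = 0
  Node 6: (V_6 - V_7)/6.2 + (V_6 - V_3)/75000 = 0
  Node 7: (V_7 - V_6)/6.2 + (V_7 - 0)/5600 + (V_7 - V_4)/7500 = 0
Collecting terms (coefficients in siemens):
  0.02152·V_1 - 0.0001961·V_2 - 0.02128·V_4 = 0.00075
  0.0002193·V_2 - 0.0001961·V_1 - 0.00002326·V_5 = 0
  0.0002475·V_3 - 0.00005556·V_4 - 0.00001333·V_6 = 0.002679
  0.02148·V_4 - 0.02128·V_1 - 0.00005556·V_3 - 0.00001099·V_5 - 0.0001333·V_7 = 0
  0.00009674·V_5 - 0.00002326·V_2 - 0.00001099·V_4 = 0
  0.1613·V_6 - 0.00001333·V_3 - 0.1613·V_7 = 0
  0.1616·V_7 - 0.0001333·V_4 - 0.1613·V_6 = 0
Solving these 7 simultaneous equations (Gaussian elimination) gives:
  V_1 = 7.432 V, V_2 = 6.909 V, V_3 = 12.68 V, V_4 = 7.419 V
  V_5 = 2.504 V, V_6 = 3.562 V, V_7 = 3.561 V
Power in each resistor, P = (ΔV)²/R:
  P_R1 = (15 - 7.432)²/20000 = 0.002864 W
  P_R2 = (7.432 - 6.909)²/5100 = 0.00005354 W
  P_R3 = (12.68 - 7.419)²/18000 = 0.001539 W
  P_R4 = (7.419 - 2.504)²/91000 = 0.0002655 W
  P_R5 = (3.562 - 3.561)²/6.2 = 0.00000009167 W
  P_R6 = (3.561 - 0)²/5600 = 0.002265 W
  P_R7 = (15 - 12.68)²/5600 = 0.0009597 W
  P_R8 = (7.432 - 7.419)²/47 = 0.000003579 W
  P_R9 = (6.909 - 2.504)²/43000 = 0.0004514 W
  P_R10 = (12.68 - 3.562)²/75000 = 0.001109 W
  P_R11 = (7.419 - 3.561)²/7500 = 0.001984 W
  P_R12 = (2.504 - 0)²/16000 = 0.0003917 W
P_total = P_R1 + P_R2 + P_R3 + P_R4 + P_R5 + P_R6 + P_R7 + P_R8 + P_R9 + P_R10 + P_R11 + P_R12 = 0.01189 W

Final answer: 0.01189 W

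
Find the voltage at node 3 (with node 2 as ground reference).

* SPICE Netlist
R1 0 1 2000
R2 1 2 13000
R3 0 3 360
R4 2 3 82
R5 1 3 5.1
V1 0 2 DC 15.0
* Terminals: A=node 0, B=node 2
Nodal analysis, taking node 2 as the 0 V reference.
Source V1 fixes V_0 = 15 V.
KCL at each unknown node (sum of currents leaving = 0; resistances in Ω):
  Node 1: (V_1 - 15)/2000 + (V_1 - 0)/13000 + (V_1 - V_3)/5.1 = 0
  Node 3: (V_3 - 15)/360 + (V_3 - 0)/82 + (V_3 - V_1)/5.1 = 0
Collecting terms (coefficients in siemens):
  0.1967·V_1 - 0.1961·V_3 = 0.0075
  0.2111·V_3 - 0.1961·V_1 = 0.04167
Determinant D = (0.1967)(0.2111) - (-0.1961)(-0.1961) = 0.003058
V_1 = [(0.0075)(0.2111) - (-0.1961)(0.04167)]/D = 3.19 V
V_3 = [(0.1967)(0.04167) - (0.0075)(-0.1961)]/D = 3.161 V
The requested potential is V_3 = 3.161 V.

Final answer: V_3 = 3.161 V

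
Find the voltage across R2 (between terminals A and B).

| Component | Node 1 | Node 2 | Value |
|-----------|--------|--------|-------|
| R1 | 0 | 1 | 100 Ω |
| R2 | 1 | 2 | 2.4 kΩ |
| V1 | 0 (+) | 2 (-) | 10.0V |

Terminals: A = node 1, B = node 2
R1 and R2 are in series across V1 (node 0 → node 1 → node 2), and the output A–B is taken across R2, so this is a voltage divider.
Series current: I = V1/(R1 + R2) = 10/(100 + 2400) = 10/2500 = 0.004 A
V_R2 = I × R2 = V1 × R2/(R1 + R2) = 10 × 2400/2500 = 9.6 V

Final answer: 9.6 V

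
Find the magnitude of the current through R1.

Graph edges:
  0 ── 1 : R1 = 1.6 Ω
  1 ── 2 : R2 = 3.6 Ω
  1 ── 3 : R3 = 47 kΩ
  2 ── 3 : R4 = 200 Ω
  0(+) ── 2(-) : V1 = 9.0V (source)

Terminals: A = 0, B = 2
Nodal analysis, taking node 2 as the 0 V reference.
Source V1 fixes V_0 = 9 V.
KCL at each unknown node (sum of currents leaving = 0; resistances in Ω):
  Node 1: (V_1 - 9)/1.6 + (V_1 - 0)/3.6 + (V_1 - V_3)/47000 = 0
  Node 3: (V_3 - V_1)/47000 + (V_3 - 0)/200 = 0
Collecting terms (coefficients in siemens):
  0.9028·V_1 - 0.00002128·V_3 = 5.625
  0.005021·V_3 - 0.00002128·V_1 = 0
Determinant D = (0.9028)(0.005021) - (-0.00002128)(-0.00002128) = 0.004533
V_1 = [(5.625)(0.005021) - (-0.00002128)(0)]/D = 6.231 V
V_3 = [(0.9028)(0) - (5.625)(-0.00002128)]/D = 0.0264 V
I_R1 = (V_0 - V_1)/R1 = (9 - 6.231)/1.6 = 1.731 A
|I_R1| = 1.731 A

Final answer: |I_R1| = 1.731 A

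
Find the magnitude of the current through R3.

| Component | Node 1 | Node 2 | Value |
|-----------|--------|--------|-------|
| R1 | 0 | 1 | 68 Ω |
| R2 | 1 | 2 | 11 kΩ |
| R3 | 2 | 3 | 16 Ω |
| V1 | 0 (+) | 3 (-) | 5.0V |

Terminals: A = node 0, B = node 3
Nodal analysis, taking node 3 as the 0 V reference.
Source V1 fixes V_0 = 5 V.
KCL at each unknown node (sum of currents leaving = 0; resistances in Ω):
  Node 1: (V_1 - 5)/68 + (V_1 - V_2)/11000 = 0
  Node 2: (V_2 - V_1)/11000 + (V_2 - 0)/16 = 0
Collecting terms (coefficients in siemens):
  0.0148·V_1 - 0.00009091·V_2 = 0.07353
  0.06259·V_2 - 0.00009091·V_1 = 0
Determinant D = (0.0148)(0.06259) - (-0.00009091)(-0.00009091) = 0.0009261
V_1 = [(0.07353)(0.06259) - (-0.00009091)(0)]/D = 4.969 V
V_2 = [(0.0148)(0) - (0.07353)(-0.00009091)]/D = 0.007218 V
I_R3 = (V_2 - V_3)/R3 = (0.007218 - 0)/16 = 0.0004511 A
|I_R3| = 0.0004511 A

Final answer: |I_R3| = 0.0004511 A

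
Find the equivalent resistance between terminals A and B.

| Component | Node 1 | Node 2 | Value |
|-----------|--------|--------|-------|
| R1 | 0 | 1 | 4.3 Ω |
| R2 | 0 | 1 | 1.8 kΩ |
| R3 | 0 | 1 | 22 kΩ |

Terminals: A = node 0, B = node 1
Reduce the network between node 0 (A) and node 1 (B) by series/parallel combination:
  Rp1 = R1 ‖ R2 ‖ R3 (parallel, all between nodes 0 and 1) = 1/(1/4.3 + 1/1800 + 1/22000) = 4.289 Ω
R_eq = 4.289 Ω

Final answer: 4.289 Ω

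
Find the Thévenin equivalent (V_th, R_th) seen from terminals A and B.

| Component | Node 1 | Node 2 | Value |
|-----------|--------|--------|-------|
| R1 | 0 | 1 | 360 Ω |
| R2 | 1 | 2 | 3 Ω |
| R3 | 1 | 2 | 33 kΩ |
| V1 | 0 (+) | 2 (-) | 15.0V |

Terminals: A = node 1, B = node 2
Step 1 — V_th is the open-circuit voltage V_A - V_B (nothing connected across the terminals).
Nodal analysis, taking node 2 as the 0 V reference.
Source V1 fixes V_0 = 15 V.
KCL at each unknown node (sum of currents leaving = 0; resistances in Ω):
  Node 1: (V_1 - 15)/360 + (V_1 - 0)/3 + (V_1 - 0)/33000 = 0
Collecting terms: 0.3361 × V_1 = 0.04167  =>  V_1 = 0.124 V
V_th = V_1 - V_2 = 0.124 - 0 = 0.124 V
Step 2 — R_th: zero the source — replace V1 by a short circuit (node 2 merges into node 0) — and find the resistance seen between A (node 1) and B (node 0).
Reduce the network between node 1 (A) and node 0 (B) by series/parallel combination:
  Rp1 = R1 ‖ R2 ‖ R3 (parallel, all between nodes 0 and 1) = 1/(1/360 + 1/3 + 1/33000) = 2.975 Ω
R_th = 2.975 Ω

Final answer: V_th = 0.124 V, R_th = 2.975 Ω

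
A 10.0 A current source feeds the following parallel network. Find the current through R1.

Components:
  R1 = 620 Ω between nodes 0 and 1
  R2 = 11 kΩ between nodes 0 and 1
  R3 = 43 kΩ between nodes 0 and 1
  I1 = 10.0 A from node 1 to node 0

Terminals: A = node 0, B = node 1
All resistors sit directly between nodes 0 and 1, so they are in parallel and share one voltage V; the full source current 10 A splits among them.
1/R_par = 1/620 + 1/11000 + 1/43000 = 0.001727 S  =>  R_par = 579 Ω
V = I × R_par = 10 × 579 = 5790 V
I_R1 = V/R1 = 5790/620 = 9.339 A

Final answer: 9.339 A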